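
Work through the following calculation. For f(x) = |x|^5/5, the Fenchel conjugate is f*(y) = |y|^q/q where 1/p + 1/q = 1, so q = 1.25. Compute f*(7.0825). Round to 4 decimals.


The conjugate exponent q satisfies 1/p + 1/q = 1.
p = 5, so q = 5/(5 - 1) = 1.25
|y|^q = 7.0825^1.25 = 11.554
f*(7.0825) = 11.554 / 1.25 = 9.2432


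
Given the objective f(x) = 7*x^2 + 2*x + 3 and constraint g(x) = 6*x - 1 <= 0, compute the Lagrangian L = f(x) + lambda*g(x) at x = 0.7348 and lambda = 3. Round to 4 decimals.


Step 1: Evaluate f(x).
f(0.7348) = 7*0.7348^2 + 2*0.7348 + 3 = 8.2491
Step 2: Evaluate g(x).
g(0.7348) = 6*0.7348 - 1 = 3.4088
Step 3: Compute Lagrangian.
L = 8.2491 + 3*3.4088 = 18.4755


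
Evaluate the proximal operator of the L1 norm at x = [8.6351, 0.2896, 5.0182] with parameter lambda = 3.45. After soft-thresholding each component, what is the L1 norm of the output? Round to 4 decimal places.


Soft-thresholding with lambda = 3.45:
prox(8.6351) = sign(8.6351)*max(|8.6351| - 3.45, 0) = 5.1851
prox(0.2896) = sign(0.2896)*max(|0.2896| - 3.45, 0) = 0.0
prox(5.0182) = sign(5.0182)*max(|5.0182| - 3.45, 0) = 1.5682
prox(x) = [5.1851, 0.0, 1.5682]
||prox(x)||_1 = 5.1851 + 0.0 + 1.5682 = 6.7533


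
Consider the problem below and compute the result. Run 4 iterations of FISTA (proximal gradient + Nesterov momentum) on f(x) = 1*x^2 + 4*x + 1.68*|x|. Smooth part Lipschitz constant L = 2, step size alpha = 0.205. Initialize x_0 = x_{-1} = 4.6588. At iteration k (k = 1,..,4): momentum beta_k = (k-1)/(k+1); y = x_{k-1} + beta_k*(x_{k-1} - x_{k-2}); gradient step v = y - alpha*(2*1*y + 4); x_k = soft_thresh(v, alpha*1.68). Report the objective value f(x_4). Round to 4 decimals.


FISTA on f(x) = 1*x^2 + 4*x + 1.68*|x|
L = 2, alpha = 0.205
Iteration 1: beta = 0.0, y = 4.6588 + 0.0*(4.6588 - 4.6588) = 4.6588
  grad(y) = 13.3176, v = y - alpha*grad = 1.9287
  prox(v) = soft_thresh(1.9287, 0.3444) = 1.5843
Iteration 2: beta = 0.3333, y = 1.5843 + 0.3333*(1.5843 - 4.6588) = 0.5595
  grad(y) = 5.1189, v = y - alpha*grad = -0.4899
  prox(v) = soft_thresh(-0.4899, 0.3444) = -0.1455
Iteration 3: beta = 0.5, y = -0.1455 + 0.5*(-0.1455 - 1.5843) = -1.0104
  grad(y) = 1.9791, v = y - alpha*grad = -1.4162
  prox(v) = soft_thresh(-1.4162, 0.3444) = -1.0718
Iteration 4: beta = 0.6, y = -1.0718 + 0.6*(-1.0718 + 0.1455) = -1.6275
  grad(y) = 0.745, v = y - alpha*grad = -1.7802
  prox(v) = soft_thresh(-1.7802, 0.3444) = -1.4358
f(x_4) = 1*(-1.4358)^2 + 4*(-1.4358) + 1.68*|-1.4358| = -1.2695


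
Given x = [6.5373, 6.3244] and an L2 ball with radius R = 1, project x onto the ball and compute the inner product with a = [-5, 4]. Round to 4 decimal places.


Step 1: Compute ||x|| (intermediates to 6 decimals).
||x|| = sqrt(6.5373^2 + 6.3244^2) = 9.095841
Step 2: Project.
Since ||x|| > R, scale = R/||x|| = 1/9.095841 = 0.10994, proj(x) = scale * x
proj(x) = [0.718711, 0.695305]
Step 3: Dot product.
a^T * proj(x) = -5*0.718711 + 4*0.695305 = -0.8123


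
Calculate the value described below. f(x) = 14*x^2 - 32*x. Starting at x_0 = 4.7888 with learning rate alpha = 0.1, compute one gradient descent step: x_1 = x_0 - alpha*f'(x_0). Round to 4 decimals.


We compute the gradient at x_0 and apply the update.
f'(x) = 28*x - 32
f'(4.7888) = 28*4.7888 - 32 = 102.0864
x_1 = 4.7888 - 0.1*102.0864 = -5.4198


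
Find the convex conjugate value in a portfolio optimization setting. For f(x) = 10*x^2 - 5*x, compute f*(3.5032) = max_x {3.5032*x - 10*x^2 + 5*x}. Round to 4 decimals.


f*(y) = sup_x {y*x - a*x^2 - b*x} = sup_x {(y-b)*x - a*x^2}
FOC: (y - b) - 2a*x = 0 => x* = (y - b)/(2a)
x* = (3.5032 + 5)/(2*10) = 0.4252
f*(3.5032) = (y-b)^2/(4a) = (3.5032 + 5)^2/(4*10)
= 72.3044/40 = 1.8076


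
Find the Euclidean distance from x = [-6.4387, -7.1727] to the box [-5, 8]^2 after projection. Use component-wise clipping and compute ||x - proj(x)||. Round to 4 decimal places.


Project each component onto [-5, 8].
clip(-6.4387) = -5.0, clip(-7.1727) = -5.0
Projection = [-5.0, -5.0]
Squared diffs: [2.0699, 4.7206]
Distance = sqrt(6.7905) = 2.6059


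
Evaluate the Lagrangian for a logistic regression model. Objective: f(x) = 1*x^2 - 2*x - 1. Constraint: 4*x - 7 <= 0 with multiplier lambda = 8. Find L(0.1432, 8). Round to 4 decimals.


Step 1: Evaluate f(x).
f(0.1432) = 1*0.1432^2 - 2*0.1432 - 1 = -1.2659
Step 2: Evaluate g(x).
g(0.1432) = 4*0.1432 - 7 = -6.4272
Step 3: Compute Lagrangian.
L = -1.2659 + 8*-6.4272 = -52.6835


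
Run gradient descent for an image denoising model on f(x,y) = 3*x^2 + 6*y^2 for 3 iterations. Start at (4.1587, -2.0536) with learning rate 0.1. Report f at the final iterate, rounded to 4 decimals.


Gradient descent on f(x,y) = 3*x^2 + 6*y^2.
Starting point: (4.1587, -2.0536), alpha = 0.1
Step 1: grad_x = 2*3*4.1587 = 24.9522, grad_y = 2*6*-2.0536 = -24.6432
  x_1 = 4.1587 - 0.1*24.9522 = 1.6635
  y_1 = -2.0536 - 0.1*-24.6432 = 0.4107
Step 2: grad_x = 2*3*1.6635 = 9.9809, grad_y = 2*6*0.4107 = 4.9286
  x_2 = 1.6635 - 0.1*9.9809 = 0.6654
  y_2 = 0.4107 - 0.1*4.9286 = -0.0821
Step 3: grad_x = 2*3*0.6654 = 3.9924, grad_y = 2*6*-0.0821 = -0.9857
  x_3 = 0.6654 - 0.1*3.9924 = 0.2662
  y_3 = -0.0821 - 0.1*-0.9857 = 0.0164
f(0.2662, 0.0164) = 3*0.2662^2 + 6*0.0164^2 = 0.2141


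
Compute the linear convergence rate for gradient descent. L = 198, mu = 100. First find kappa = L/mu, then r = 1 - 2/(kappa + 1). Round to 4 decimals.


Step 1: Compute the condition number.
kappa = L/mu = 198/100 = 1.98
Step 2: Compute the convergence rate.
r = 1 - 2/(kappa + 1) = 1 - 2*mu/(L + mu) = (L - mu)/(L + mu) = 98/298 = 0.3289


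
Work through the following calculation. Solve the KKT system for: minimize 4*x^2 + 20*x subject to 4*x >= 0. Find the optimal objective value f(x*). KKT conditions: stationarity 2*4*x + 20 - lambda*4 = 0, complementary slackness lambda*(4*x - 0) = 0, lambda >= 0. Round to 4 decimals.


Step 1: Try lambda = 0 (constraint inactive).
x_unc = -20/(2*4) = -2.5
Check: 4*-2.5 = -10.0 < 0 -- violated!
Step 2: Constraint must be active: 4*x = 0
x* = 0/4 = 0.0
lambda = (2*4*0.0 + 20)/4 = 5.0
Step 3: Compute optimal value.
f(x*) = 4*0.0^2 + 20*0.0 = 0.0


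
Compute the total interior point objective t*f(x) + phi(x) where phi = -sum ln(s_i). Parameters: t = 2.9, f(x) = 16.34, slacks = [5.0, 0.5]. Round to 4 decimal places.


Step 1: Compute log-barrier.
ln values: [1.6094, -0.6931]
phi = -(1.6094 - 0.6931) = -0.9163
Step 2: Compute augmented objective.
t*f(x) = 2.9*16.34 = 47.386
Total = 47.386 - 0.9163 = 46.4697


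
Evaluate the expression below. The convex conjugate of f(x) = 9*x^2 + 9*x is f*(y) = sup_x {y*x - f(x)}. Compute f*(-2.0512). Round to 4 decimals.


f*(y) = sup_x {y*x - a*x^2 - b*x} = sup_x {(y-b)*x - a*x^2}
FOC: (y - b) - 2a*x = 0 => x* = (y - b)/(2a)
x* = (-2.0512 - 9)/(2*9) = -0.614
f*(-2.0512) = (y-b)^2/(4a) = (-2.0512 - 9)^2/(4*9)
= 122.129/36 = 3.3925


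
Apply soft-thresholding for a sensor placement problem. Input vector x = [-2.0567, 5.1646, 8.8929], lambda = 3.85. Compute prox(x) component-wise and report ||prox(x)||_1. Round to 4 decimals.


Soft-thresholding with lambda = 3.85:
prox(-2.0567) = sign(-2.0567)*max(|-2.0567| - 3.85, 0) = 0.0
prox(5.1646) = sign(5.1646)*max(|5.1646| - 3.85, 0) = 1.3146
prox(8.8929) = sign(8.8929)*max(|8.8929| - 3.85, 0) = 5.0429
prox(x) = [0.0, 1.3146, 5.0429]
||prox(x)||_1 = 0.0 + 1.3146 + 5.0429 = 6.3575


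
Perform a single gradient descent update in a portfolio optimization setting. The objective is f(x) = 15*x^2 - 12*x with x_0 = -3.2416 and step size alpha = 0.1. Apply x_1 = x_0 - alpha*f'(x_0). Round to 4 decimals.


We compute the gradient at x_0 and apply the update.
f'(x) = 30*x - 12
f'(-3.2416) = 30*-3.2416 - 12 = -109.248
x_1 = -3.2416 - 0.1*-109.248 = 7.6832


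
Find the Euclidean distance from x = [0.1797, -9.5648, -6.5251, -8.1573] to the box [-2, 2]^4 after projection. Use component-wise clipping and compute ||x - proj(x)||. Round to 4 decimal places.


Project each component onto [-2, 2].
clip(0.1797) = 0.1797, clip(-9.5648) = -2.0, clip(-6.5251) = -2.0, clip(-8.1573) = -2.0
Projection = [0.1797, -2.0, -2.0, -2.0]
Squared diffs: [0.0, 57.2262, 20.4765, 37.9123]
Distance = sqrt(115.615) = 10.7524


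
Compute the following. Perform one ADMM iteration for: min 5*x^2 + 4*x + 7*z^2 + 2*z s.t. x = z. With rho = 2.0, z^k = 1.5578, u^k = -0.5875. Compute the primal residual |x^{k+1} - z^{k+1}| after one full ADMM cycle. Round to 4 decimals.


ADMM iteration with rho = 2.0, z^k = 1.5578, u^k = -0.5875
Step 1: x-update.
Minimize 5*x^2 + 4*x + (2.0/2)*(x - 1.5578 - 0.5875)^2
FOC: (2*5 + 2.0)*x = -4 + 2.0*(1.5578 + 0.5875)
x^{k+1} = 0.0242
Step 2: z-update.
Minimize 7*z^2 + 2*z + (2.0/2)*(0.0242 - z - 0.5875)^2
FOC: (2*7 + 2.0)*z = -2 + 2.0*(0.0242 - 0.5875)
z^{k+1} = -0.1954
Step 3: u-update.
u^{k+1} = -0.5875 + 0.0242 + 0.1954 = -0.3679
Step 4: Primal residual = |0.0242 + 0.1954| = 0.2196


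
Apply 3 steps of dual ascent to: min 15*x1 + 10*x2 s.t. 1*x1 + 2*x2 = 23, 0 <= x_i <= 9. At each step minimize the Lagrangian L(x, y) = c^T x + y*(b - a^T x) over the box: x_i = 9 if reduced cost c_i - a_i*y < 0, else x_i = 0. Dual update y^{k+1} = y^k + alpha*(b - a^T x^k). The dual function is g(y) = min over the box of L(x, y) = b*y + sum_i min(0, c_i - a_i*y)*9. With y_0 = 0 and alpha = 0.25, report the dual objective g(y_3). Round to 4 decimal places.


Dual ascent for LP: min 15*x1 + 10*x2, 1*x1 + 2*x2 = 23, 0 <= x_i <= 9
Step 1: y^k = 0.0, reduced costs: (15.0, 10.0)
  x^k = (0.0, 0.0), subgradient = b - a^T x = 23.0
  y^{k+1} = 0.0 + 0.25*23.0 = 5.75
Step 2: y^k = 5.75, reduced costs: (9.25, -1.5)
  x^k = (0.0, 9.0), subgradient = b - a^T x = 5.0
  y^{k+1} = 5.75 + 0.25*5.0 = 7.0
Step 3: y^k = 7.0, reduced costs: (8.0, -4.0)
  x^k = (0.0, 9.0), subgradient = b - a^T x = 5.0
  y^{k+1} = 7.0 + 0.25*5.0 = 8.25
Dual objective at y_3 = 8.25: reduced costs (6.75, -6.5), box minimizer x = (0.0, 9.0)
g(y_3) = b*y + (c1 - a1*y)*x1 + (c2 - a2*y)*x2 = 23*8.25 + 6.75*0.0 + (-6.5)*9.0 = 189.75 + 0.0 - 58.5 = 131.25


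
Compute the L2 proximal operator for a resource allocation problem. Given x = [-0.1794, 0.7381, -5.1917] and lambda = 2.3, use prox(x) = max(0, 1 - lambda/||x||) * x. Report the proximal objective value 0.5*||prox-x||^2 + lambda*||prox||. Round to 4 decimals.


Step 1: Compute ||x||.
||x|| = 5.247
Step 2: Compute scaling factor.
scale = max(0, 1 - 2.3/5.247) = 0.5617
Step 3: prox(x) = [-0.1008, 0.4146, -2.9159]
||prox(x)|| = 2.947
Step 4: Proximal objective.
0.5*||prox-x||^2 = 2.645
lambda*||prox|| = 6.7781
Total = 9.423


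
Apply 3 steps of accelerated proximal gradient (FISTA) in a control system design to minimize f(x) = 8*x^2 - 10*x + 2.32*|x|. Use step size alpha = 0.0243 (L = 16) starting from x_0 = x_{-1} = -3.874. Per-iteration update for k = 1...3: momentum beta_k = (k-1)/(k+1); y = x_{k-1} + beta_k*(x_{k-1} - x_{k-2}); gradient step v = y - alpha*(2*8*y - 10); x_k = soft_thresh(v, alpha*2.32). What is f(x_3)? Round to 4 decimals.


FISTA on f(x) = 8*x^2 - 10*x + 2.32*|x|
L = 16, alpha = 0.0243
Iteration 1: beta = 0.0, y = -3.874 + 0.0*(-3.874 + 3.874) = -3.874
  grad(y) = -71.984, v = y - alpha*grad = -2.1248
  prox(v) = soft_thresh(-2.1248, 0.0564) = -2.0684
Iteration 2: beta = 0.3333, y = -2.0684 + 0.3333*(-2.0684 + 3.874) = -1.4666
  grad(y) = -33.4648, v = y - alpha*grad = -0.6534
  prox(v) = soft_thresh(-0.6534, 0.0564) = -0.597
Iteration 3: beta = 0.5, y = -0.597 + 0.5*(-0.597 + 2.0684) = 0.1387
  grad(y) = -7.7802, v = y - alpha*grad = 0.3278
  prox(v) = soft_thresh(0.3278, 0.0564) = 0.2714
f(x_3) = 8*0.2714^2 - 10*0.2714 + 2.32*|0.2714| = -1.4952


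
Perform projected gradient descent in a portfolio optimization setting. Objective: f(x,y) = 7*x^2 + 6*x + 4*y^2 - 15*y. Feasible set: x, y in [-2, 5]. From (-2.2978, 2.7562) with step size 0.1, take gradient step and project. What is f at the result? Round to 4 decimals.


Step 1: Compute gradient at (-2.2978, 2.7562).
grad_x = 2*7*-2.2978 + 6 = -26.1692
grad_y = 2*4*2.7562 - 15 = 7.0496
Step 2: Gradient step.
x_raw = -2.2978 - 0.1*-26.1692 = 0.3191
y_raw = 2.7562 - 0.1*7.0496 = 2.0512
Step 3: Project onto [-2, 5].
x_proj = clip(0.3191) = 0.3191
y_proj = clip(2.0512) = 2.0512
Step 4: Evaluate f.
f(0.3191, 2.0512) = -11.3107


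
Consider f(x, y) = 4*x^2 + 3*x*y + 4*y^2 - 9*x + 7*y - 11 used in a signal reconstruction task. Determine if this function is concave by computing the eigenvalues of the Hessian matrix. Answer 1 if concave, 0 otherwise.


The Hessian of f(x,y) = 4*x^2 + 3*x*y + 4*y^2 - 9*x + 7*y - 11 is:
H = [[8, 3], [3, 8]]
Trace = 8 + 8 = 16
Determinant = 8*8 - (3)^2 = 55
Discriminant = (16)^2 - 4*55 = 36.0
Eigenvalues: lambda_1 = 5.0, lambda_2 = 11.0
The function is not concave.

0


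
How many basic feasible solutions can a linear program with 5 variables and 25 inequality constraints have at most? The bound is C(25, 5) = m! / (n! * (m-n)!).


Each vertex corresponds to some choice of n active constraints out of m, so the number of vertices is at most C(m, n) = m! / (n!(m-n)!).
m = 25, n = 5
Numerator: 25 * 24 * 23 * 22 * 21
Denominator: 5! = 120
C(25, 5) = 53130


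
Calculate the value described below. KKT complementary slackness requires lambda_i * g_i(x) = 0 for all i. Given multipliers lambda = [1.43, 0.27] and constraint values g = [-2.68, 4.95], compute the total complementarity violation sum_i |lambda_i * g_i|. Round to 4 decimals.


KKT complementary slackness check:
lambda_1 * g_1 = 1.43 * -2.68 = -3.8324
lambda_2 * g_2 = 0.27 * 4.95 = 1.3365
Total violation = 3.8324 + 1.3365 = 5.1689


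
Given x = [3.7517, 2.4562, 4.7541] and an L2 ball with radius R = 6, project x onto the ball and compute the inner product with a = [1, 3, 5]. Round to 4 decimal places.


Step 1: Compute ||x|| (intermediates to 6 decimals).
||x|| = sqrt(3.7517^2 + 2.4562^2 + 4.7541^2) = 6.535261
Step 2: Project.
Since ||x|| > R, scale = R/||x|| = 6/6.535261 = 0.918096, proj(x) = scale * x
proj(x) = [3.444421, 2.255027, 4.36472]
Step 3: Dot product.
a^T * proj(x) = 1*3.444421 + 3*2.255027 + 5*4.36472 = 32.0331


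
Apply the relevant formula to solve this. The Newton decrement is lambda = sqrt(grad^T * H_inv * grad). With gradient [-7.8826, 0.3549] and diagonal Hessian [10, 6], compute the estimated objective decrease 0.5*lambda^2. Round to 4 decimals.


Step 1: H is diagonal, so H^(-1) * g = [-0.7883, 0.0592].
Step 2: g^T H^(-1) g = sum_i g_i^2 / H_ii
  = (-7.8826)^2/10 + (0.3549)^2/6
  = 6.2135 + 0.021 = 6.2345
Step 3: Objective decrease = 0.5 * g^T H^(-1) g = 3.1173


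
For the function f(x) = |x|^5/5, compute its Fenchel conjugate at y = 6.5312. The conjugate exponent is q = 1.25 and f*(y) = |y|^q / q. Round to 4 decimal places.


The conjugate exponent q satisfies 1/p + 1/q = 1.
p = 5, so q = 5/(5 - 1) = 1.25
|y|^q = 6.5312^1.25 = 10.441
f*(6.5312) = 10.441 / 1.25 = 8.3528


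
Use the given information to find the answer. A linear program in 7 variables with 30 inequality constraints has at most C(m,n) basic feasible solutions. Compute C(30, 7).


Each vertex corresponds to some choice of n active constraints out of m, so the number of vertices is at most C(m, n) = m! / (n!(m-n)!).
m = 30, n = 7
Numerator: 30 * 29 * 28 * 27 * 26 * 25 * 24
Denominator: 7! = 5040
C(30, 7) = 2035800


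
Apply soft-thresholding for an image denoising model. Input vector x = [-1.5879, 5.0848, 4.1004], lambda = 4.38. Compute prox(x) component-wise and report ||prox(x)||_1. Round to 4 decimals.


Soft-thresholding with lambda = 4.38:
prox(-1.5879) = sign(-1.5879)*max(|-1.5879| - 4.38, 0) = 0.0
prox(5.0848) = sign(5.0848)*max(|5.0848| - 4.38, 0) = 0.7048
prox(4.1004) = sign(4.1004)*max(|4.1004| - 4.38, 0) = 0.0
prox(x) = [0.0, 0.7048, 0.0]
||prox(x)||_1 = 0.0 + 0.7048 + 0.0 = 0.7048


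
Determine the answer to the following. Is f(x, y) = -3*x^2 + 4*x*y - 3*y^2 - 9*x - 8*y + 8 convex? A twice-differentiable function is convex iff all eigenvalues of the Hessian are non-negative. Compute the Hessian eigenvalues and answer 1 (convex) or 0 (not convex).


The Hessian of f(x,y) = -3*x^2 + 4*x*y - 3*y^2 - 9*x - 8*y + 8 is:
H = [[-6, 4], [4, -6]]
Trace = -6 - 6 = -12
Determinant = -6*-6 - (4)^2 = 20
Discriminant = (-12)^2 - 4*20 = 64.0
Eigenvalues: lambda_1 = -10.0, lambda_2 = -2.0
The function is not convex.

0


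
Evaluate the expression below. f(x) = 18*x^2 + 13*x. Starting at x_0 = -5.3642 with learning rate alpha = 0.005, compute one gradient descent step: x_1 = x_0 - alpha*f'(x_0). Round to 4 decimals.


We compute the gradient at x_0 and apply the update.
f'(x) = 36*x + 13
f'(-5.3642) = 36*-5.3642 + 13 = -180.1112
x_1 = -5.3642 - 0.005*-180.1112 = -4.4636


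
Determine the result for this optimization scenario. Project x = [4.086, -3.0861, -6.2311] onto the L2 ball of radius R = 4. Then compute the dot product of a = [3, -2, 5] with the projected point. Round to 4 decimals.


Step 1: Compute ||x|| (intermediates to 6 decimals).
||x|| = sqrt(4.086^2 + (-3.0861)^2 + (-6.2311)^2) = 8.065111
Step 2: Project.
Since ||x|| > R, scale = R/||x|| = 4/8.065111 = 0.495963, proj(x) = scale * x
proj(x) = [2.026505, -1.530591, -3.090395]
Step 3: Dot product.
a^T * proj(x) = 3*2.026505 - 2*(-1.530591) + 5*(-3.090395) = -6.3113


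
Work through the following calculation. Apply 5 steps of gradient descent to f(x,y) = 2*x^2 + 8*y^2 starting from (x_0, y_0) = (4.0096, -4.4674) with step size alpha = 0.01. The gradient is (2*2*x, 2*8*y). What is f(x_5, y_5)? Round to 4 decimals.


Gradient descent on f(x,y) = 2*x^2 + 8*y^2.
Starting point: (4.0096, -4.4674), alpha = 0.01
Step 1: grad_x = 2*2*4.0096 = 16.0384, grad_y = 2*8*-4.4674 = -71.4784
  x_1 = 4.0096 - 0.01*16.0384 = 3.8492
  y_1 = -4.4674 - 0.01*-71.4784 = -3.7526
Step 2: grad_x = 2*2*3.8492 = 15.3969, grad_y = 2*8*-3.7526 = -60.0419
  x_2 = 3.8492 - 0.01*15.3969 = 3.6952
  y_2 = -3.7526 - 0.01*-60.0419 = -3.1522
Step 3: grad_x = 2*2*3.6952 = 14.781, grad_y = 2*8*-3.1522 = -50.4352
  x_3 = 3.6952 - 0.01*14.781 = 3.5474
  y_3 = -3.1522 - 0.01*-50.4352 = -2.6478
Step 4: grad_x = 2*2*3.5474 = 14.1897, grad_y = 2*8*-2.6478 = -42.3655
  x_4 = 3.5474 - 0.01*14.1897 = 3.4055
  y_4 = -2.6478 - 0.01*-42.3655 = -2.2242
Step 5: grad_x = 2*2*3.4055 = 13.6222, grad_y = 2*8*-2.2242 = -35.587
  x_5 = 3.4055 - 0.01*13.6222 = 3.2693
  y_5 = -2.2242 - 0.01*-35.587 = -1.8683
f(3.2693, -1.8683) = 2*3.2693^2 + 8*(-1.8683)^2 = 49.3018


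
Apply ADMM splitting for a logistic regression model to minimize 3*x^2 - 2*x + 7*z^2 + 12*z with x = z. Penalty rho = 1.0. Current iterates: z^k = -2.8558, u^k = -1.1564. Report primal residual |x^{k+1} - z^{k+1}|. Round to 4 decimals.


ADMM iteration with rho = 1.0, z^k = -2.8558, u^k = -1.1564
Step 1: x-update.
Minimize 3*x^2 - 2*x + (1.0/2)*(x + 2.8558 - 1.1564)^2
FOC: (2*3 + 1.0)*x = 2 + 1.0*(-2.8558 + 1.1564)
x^{k+1} = 0.0429
Step 2: z-update.
Minimize 7*z^2 + 12*z + (1.0/2)*(0.0429 - z - 1.1564)^2
FOC: (2*7 + 1.0)*z = -12 + 1.0*(0.0429 - 1.1564)
z^{k+1} = -0.8742
Step 3: u-update.
u^{k+1} = -1.1564 + 0.0429 + 0.8742 = -0.2392
Step 4: Primal residual = |0.0429 + 0.8742| = 0.9172


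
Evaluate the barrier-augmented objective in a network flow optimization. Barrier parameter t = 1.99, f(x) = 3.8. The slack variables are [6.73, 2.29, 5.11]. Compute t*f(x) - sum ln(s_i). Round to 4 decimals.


Step 1: Compute log-barrier.
ln values: [1.9066, 0.8286, 1.6312]
phi = -(1.9066 + 0.8286 + 1.6312) = -4.3663
Step 2: Compute augmented objective.
t*f(x) = 1.99*3.8 = 7.562
Total = 7.562 - 4.3663 = 3.1957


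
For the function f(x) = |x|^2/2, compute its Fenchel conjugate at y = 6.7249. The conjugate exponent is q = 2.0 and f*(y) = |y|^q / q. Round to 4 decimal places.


The conjugate exponent q satisfies 1/p + 1/q = 1.
p = 2, so q = 2/(2 - 1) = 2.0
|y|^q = 6.7249^2.0 = 45.2243
f*(6.7249) = 45.2243 / 2.0 = 22.6121


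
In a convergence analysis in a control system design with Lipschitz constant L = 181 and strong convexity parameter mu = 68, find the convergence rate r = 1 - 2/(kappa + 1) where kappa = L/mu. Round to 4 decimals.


Step 1: Compute the condition number.
kappa = L/mu = 181/68 = 2.6618
Step 2: Compute the convergence rate.
r = 1 - 2/(kappa + 1) = 1 - 2*mu/(L + mu) = (L - mu)/(L + mu) = 113/249 = 0.4538


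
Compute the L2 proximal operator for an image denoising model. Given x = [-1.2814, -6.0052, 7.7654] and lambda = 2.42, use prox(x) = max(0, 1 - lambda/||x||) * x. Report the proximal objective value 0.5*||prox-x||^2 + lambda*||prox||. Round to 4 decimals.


Step 1: Compute ||x||.
||x|| = 9.8998
Step 2: Compute scaling factor.
scale = max(0, 1 - 2.42/9.8998) = 0.7556
Step 3: prox(x) = [-0.9682, -4.5372, 5.8672]
||prox(x)|| = 7.4798
Step 4: Proximal objective.
0.5*||prox-x||^2 = 2.9282
lambda*||prox|| = 18.1011
Total = 21.0293


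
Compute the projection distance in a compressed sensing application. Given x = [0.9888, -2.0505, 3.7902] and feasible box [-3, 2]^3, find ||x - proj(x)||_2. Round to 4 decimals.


Project each component onto [-3, 2].
clip(0.9888) = 0.9888, clip(-2.0505) = -2.0505, clip(3.7902) = 2.0
Projection = [0.9888, -2.0505, 2.0]
Squared diffs: [0.0, 0.0, 3.2048]
Distance = sqrt(3.2048) = 1.7902


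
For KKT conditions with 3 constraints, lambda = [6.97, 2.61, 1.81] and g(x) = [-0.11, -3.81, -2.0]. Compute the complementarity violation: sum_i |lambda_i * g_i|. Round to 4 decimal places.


KKT complementary slackness check:
lambda_1 * g_1 = 6.97 * -0.11 = -0.7667
lambda_2 * g_2 = 2.61 * -3.81 = -9.9441
lambda_3 * g_3 = 1.81 * -2.0 = -3.62
Total violation = 0.7667 + 9.9441 + 3.62 = 14.3308


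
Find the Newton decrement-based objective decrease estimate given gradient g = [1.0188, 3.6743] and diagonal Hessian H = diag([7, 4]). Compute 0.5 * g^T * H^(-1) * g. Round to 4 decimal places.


Step 1: H is diagonal, so H^(-1) * g = [0.1455, 0.9186].
Step 2: g^T H^(-1) g = sum_i g_i^2 / H_ii
  = (1.0188)^2/7 + (3.6743)^2/4
  = 0.1483 + 3.3751 = 3.5234
Step 3: Objective decrease = 0.5 * g^T H^(-1) g = 1.7617


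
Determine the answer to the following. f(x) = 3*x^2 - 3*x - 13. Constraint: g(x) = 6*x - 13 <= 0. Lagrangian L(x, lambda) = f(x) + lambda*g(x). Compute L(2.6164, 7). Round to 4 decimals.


Step 1: Evaluate f(x).
f(2.6164) = 3*2.6164^2 - 3*2.6164 - 13 = -0.3126
Step 2: Evaluate g(x).
g(2.6164) = 6*2.6164 - 13 = 2.6984
Step 3: Compute Lagrangian.
L = -0.3126 + 7*2.6984 = 18.5762


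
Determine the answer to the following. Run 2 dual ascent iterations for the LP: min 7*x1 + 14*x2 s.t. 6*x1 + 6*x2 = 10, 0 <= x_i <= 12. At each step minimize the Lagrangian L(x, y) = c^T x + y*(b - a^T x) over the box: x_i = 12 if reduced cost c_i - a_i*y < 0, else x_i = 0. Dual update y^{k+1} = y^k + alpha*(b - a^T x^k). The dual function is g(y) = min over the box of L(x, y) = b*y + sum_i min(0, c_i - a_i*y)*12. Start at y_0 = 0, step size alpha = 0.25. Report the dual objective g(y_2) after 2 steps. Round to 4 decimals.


Dual ascent for LP: min 7*x1 + 14*x2, 6*x1 + 6*x2 = 10, 0 <= x_i <= 12
Step 1: y^k = 0.0, reduced costs: (7.0, 14.0)
  x^k = (0.0, 0.0), subgradient = b - a^T x = 10.0
  y^{k+1} = 0.0 + 0.25*10.0 = 2.5
Step 2: y^k = 2.5, reduced costs: (-8.0, -1.0)
  x^k = (12.0, 12.0), subgradient = b - a^T x = -134.0
  y^{k+1} = 2.5 + 0.25*-134.0 = -31.0
Dual objective at y_2 = -31.0: reduced costs (193.0, 200.0), box minimizer x = (0.0, 0.0)
g(y_2) = b*y + (c1 - a1*y)*x1 + (c2 - a2*y)*x2 = 10*(-31.0) + 193.0*0.0 + 200.0*0.0 = -310.0 + 0.0 + 0.0 = -310.0


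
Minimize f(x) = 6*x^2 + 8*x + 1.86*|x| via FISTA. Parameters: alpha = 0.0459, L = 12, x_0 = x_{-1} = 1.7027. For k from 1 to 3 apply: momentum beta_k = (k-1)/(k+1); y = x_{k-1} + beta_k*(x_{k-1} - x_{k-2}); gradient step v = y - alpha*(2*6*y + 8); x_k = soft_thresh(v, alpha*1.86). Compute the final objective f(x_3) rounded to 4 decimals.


FISTA on f(x) = 6*x^2 + 8*x + 1.86*|x|
L = 12, alpha = 0.0459
Iteration 1: beta = 0.0, y = 1.7027 + 0.0*(1.7027 - 1.7027) = 1.7027
  grad(y) = 28.4324, v = y - alpha*grad = 0.3977
  prox(v) = soft_thresh(0.3977, 0.0854) = 0.3123
Iteration 2: beta = 0.3333, y = 0.3123 + 0.3333*(0.3123 - 1.7027) = -0.1512
  grad(y) = 6.1857, v = y - alpha*grad = -0.4351
  prox(v) = soft_thresh(-0.4351, 0.0854) = -0.3497
Iteration 3: beta = 0.5, y = -0.3497 + 0.5*(-0.3497 - 0.3123) = -0.6808
  grad(y) = -0.169, v = y - alpha*grad = -0.673
  prox(v) = soft_thresh(-0.673, 0.0854) = -0.5876
f(x_3) = 6*(-0.5876)^2 + 8*(-0.5876) + 1.86*|-0.5876| = -1.5362


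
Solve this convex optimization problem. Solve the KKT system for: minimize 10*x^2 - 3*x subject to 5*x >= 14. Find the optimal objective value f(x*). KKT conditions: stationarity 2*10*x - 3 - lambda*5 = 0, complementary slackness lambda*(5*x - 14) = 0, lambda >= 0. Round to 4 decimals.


Step 1: Try lambda = 0 (constraint inactive).
x_unc = 3/(2*10) = 0.15
Check: 5*0.15 = 0.75 < 14 -- violated!
Step 2: Constraint must be active: 5*x = 14
x* = 14/5 = 2.8
lambda = (2*10*2.8 - 3)/5 = 10.6
Step 3: Compute optimal value.
f(x*) = 10*2.8^2 - 3*2.8 = 70.0


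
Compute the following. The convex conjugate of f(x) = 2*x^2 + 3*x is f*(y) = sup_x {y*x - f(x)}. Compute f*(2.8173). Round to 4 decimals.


f*(y) = sup_x {y*x - a*x^2 - b*x} = sup_x {(y-b)*x - a*x^2}
FOC: (y - b) - 2a*x = 0 => x* = (y - b)/(2a)
x* = (2.8173 - 3)/(2*2) = -0.0457
f*(2.8173) = (y-b)^2/(4a) = (2.8173 - 3)^2/(4*2)
= 0.0334/8 = 0.0042


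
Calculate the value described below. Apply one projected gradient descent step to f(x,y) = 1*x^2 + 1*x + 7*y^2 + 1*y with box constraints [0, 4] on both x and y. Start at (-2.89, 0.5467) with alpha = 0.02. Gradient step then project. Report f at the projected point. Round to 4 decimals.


Step 1: Compute gradient at (-2.89, 0.5467).
grad_x = 2*1*-2.89 + 1 = -4.78
grad_y = 2*7*0.5467 + 1 = 8.6538
Step 2: Gradient step.
x_raw = -2.89 - 0.02*-4.78 = -2.7944
y_raw = 0.5467 - 0.02*8.6538 = 0.3736
Step 3: Project onto [0, 4].
x_proj = clip(-2.7944) = 0.0
y_proj = clip(0.3736) = 0.3736
Step 4: Evaluate f.
f(0.0, 0.3736) = 1.3508


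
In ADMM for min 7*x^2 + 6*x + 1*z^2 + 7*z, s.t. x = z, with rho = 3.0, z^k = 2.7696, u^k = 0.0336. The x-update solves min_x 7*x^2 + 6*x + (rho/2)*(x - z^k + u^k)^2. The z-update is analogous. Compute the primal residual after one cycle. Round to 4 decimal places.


ADMM iteration with rho = 3.0, z^k = 2.7696, u^k = 0.0336
Step 1: x-update.
Minimize 7*x^2 + 6*x + (3.0/2)*(x - 2.7696 + 0.0336)^2
FOC: (2*7 + 3.0)*x = -6 + 3.0*(2.7696 - 0.0336)
x^{k+1} = 0.1299
Step 2: z-update.
Minimize 1*z^2 + 7*z + (3.0/2)*(0.1299 - z + 0.0336)^2
FOC: (2*1 + 3.0)*z = -7 + 3.0*(0.1299 + 0.0336)
z^{k+1} = -1.3019
Step 3: u-update.
u^{k+1} = 0.0336 + 0.1299 + 1.3019 = 1.4654
Step 4: Primal residual = |0.1299 + 1.3019| = 1.4318


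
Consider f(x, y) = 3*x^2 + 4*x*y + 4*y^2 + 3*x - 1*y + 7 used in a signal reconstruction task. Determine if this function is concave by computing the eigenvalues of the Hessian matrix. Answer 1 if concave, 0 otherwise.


The Hessian of f(x,y) = 3*x^2 + 4*x*y + 4*y^2 + 3*x - 1*y + 7 is:
H = [[6, 4], [4, 8]]
Trace = 6 + 8 = 14
Determinant = 6*8 - (4)^2 = 32
Discriminant = (14)^2 - 4*32 = 68.0
Eigenvalues: lambda_1 = 2.8769, lambda_2 = 11.1231
The function is not concave.

0


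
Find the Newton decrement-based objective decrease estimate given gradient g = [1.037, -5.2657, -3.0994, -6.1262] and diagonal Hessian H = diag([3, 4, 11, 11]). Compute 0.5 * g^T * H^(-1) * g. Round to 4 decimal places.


Step 1: H is diagonal, so H^(-1) * g = [0.3457, -1.3164, -0.2818, -0.5569].
Step 2: g^T H^(-1) g = sum_i g_i^2 / H_ii
  = (1.037)^2/3 + (-5.2657)^2/4 + (-3.0994)^2/11 + (-6.1262)^2/11
  = 0.3585 + 6.9319 + 0.8733 + 3.4118 = 11.5755
Step 3: Objective decrease = 0.5 * g^T H^(-1) g = 5.7878


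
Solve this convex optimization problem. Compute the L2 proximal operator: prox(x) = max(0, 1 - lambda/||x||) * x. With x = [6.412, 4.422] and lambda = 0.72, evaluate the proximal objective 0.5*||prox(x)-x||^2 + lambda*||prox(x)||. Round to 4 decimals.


Step 1: Compute ||x||.
||x|| = 7.789
Step 2: Compute scaling factor.
scale = max(0, 1 - 0.72/7.789) = 0.9076
Step 3: prox(x) = [5.8193, 4.0132]
||prox(x)|| = 7.069
Step 4: Proximal objective.
0.5*||prox-x||^2 = 0.2592
lambda*||prox|| = 5.0897
Total = 5.3488


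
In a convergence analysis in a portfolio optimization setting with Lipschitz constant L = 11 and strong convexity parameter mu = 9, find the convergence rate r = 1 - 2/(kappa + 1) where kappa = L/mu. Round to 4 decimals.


Step 1: Compute the condition number.
kappa = L/mu = 11/9 = 1.2222
Step 2: Compute the convergence rate.
r = 1 - 2/(kappa + 1) = 1 - 2*mu/(L + mu) = (L - mu)/(L + mu) = 2/20 = 0.1


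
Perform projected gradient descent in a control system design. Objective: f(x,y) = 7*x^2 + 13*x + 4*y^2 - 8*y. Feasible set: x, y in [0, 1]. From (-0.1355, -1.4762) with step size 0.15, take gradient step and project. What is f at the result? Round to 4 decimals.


Step 1: Compute gradient at (-0.1355, -1.4762).
grad_x = 2*7*-0.1355 + 13 = 11.103
grad_y = 2*4*-1.4762 - 8 = -19.8096
Step 2: Gradient step.
x_raw = -0.1355 - 0.15*11.103 = -1.801
y_raw = -1.4762 - 0.15*-19.8096 = 1.4952
Step 3: Project onto [0, 1].
x_proj = clip(-1.801) = 0.0
y_proj = clip(1.4952) = 1.0
Step 4: Evaluate f.
f(0.0, 1.0) = -4.0


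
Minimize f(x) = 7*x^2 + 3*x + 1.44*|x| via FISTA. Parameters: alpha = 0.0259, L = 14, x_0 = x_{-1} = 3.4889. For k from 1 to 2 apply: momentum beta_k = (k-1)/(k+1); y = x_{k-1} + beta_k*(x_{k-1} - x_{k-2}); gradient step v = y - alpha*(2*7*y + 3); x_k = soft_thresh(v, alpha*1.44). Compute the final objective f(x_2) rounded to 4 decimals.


FISTA on f(x) = 7*x^2 + 3*x + 1.44*|x|
L = 14, alpha = 0.0259
Iteration 1: beta = 0.0, y = 3.4889 + 0.0*(3.4889 - 3.4889) = 3.4889
  grad(y) = 51.8446, v = y - alpha*grad = 2.1461
  prox(v) = soft_thresh(2.1461, 0.0373) = 2.1088
Iteration 2: beta = 0.3333, y = 2.1088 + 0.3333*(2.1088 - 3.4889) = 1.6488
  grad(y) = 26.0833, v = y - alpha*grad = 0.9732
  prox(v) = soft_thresh(0.9732, 0.0373) = 0.936
f(x_2) = 7*0.936^2 + 3*0.936 + 1.44*|0.936| = 10.2877


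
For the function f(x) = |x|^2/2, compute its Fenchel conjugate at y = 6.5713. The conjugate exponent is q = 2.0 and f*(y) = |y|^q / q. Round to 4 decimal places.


The conjugate exponent q satisfies 1/p + 1/q = 1.
p = 2, so q = 2/(2 - 1) = 2.0
|y|^q = 6.5713^2.0 = 43.182
f*(6.5713) = 43.182 / 2.0 = 21.591


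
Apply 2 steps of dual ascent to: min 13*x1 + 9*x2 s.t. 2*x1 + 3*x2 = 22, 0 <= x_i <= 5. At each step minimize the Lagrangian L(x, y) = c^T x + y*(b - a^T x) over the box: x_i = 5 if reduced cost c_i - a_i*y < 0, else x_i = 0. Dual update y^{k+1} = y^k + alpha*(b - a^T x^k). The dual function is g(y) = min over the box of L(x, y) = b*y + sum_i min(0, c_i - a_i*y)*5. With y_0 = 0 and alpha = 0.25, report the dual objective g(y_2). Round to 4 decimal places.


Dual ascent for LP: min 13*x1 + 9*x2, 2*x1 + 3*x2 = 22, 0 <= x_i <= 5
Step 1: y^k = 0.0, reduced costs: (13.0, 9.0)
  x^k = (0.0, 0.0), subgradient = b - a^T x = 22.0
  y^{k+1} = 0.0 + 0.25*22.0 = 5.5
Step 2: y^k = 5.5, reduced costs: (2.0, -7.5)
  x^k = (0.0, 5.0), subgradient = b - a^T x = 7.0
  y^{k+1} = 5.5 + 0.25*7.0 = 7.25
Dual objective at y_2 = 7.25: reduced costs (-1.5, -12.75), box minimizer x = (5.0, 5.0)
g(y_2) = b*y + (c1 - a1*y)*x1 + (c2 - a2*y)*x2 = 22*7.25 + (-1.5)*5.0 + (-12.75)*5.0 = 159.5 - 7.5 - 63.75 = 88.25


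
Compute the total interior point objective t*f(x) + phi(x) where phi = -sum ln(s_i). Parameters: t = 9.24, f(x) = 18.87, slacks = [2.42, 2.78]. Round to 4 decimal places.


Step 1: Compute log-barrier.
ln values: [0.8838, 1.0225]
phi = -(0.8838 + 1.0225) = -1.9062
Step 2: Compute augmented objective.
t*f(x) = 9.24*18.87 = 174.3588
Total = 174.3588 - 1.9062 = 172.4526


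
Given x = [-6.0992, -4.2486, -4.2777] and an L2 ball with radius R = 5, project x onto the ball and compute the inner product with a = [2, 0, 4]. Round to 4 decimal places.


Step 1: Compute ||x|| (intermediates to 6 decimals).
||x|| = sqrt((-6.0992)^2 + (-4.2486)^2 + (-4.2777)^2) = 8.576104
Step 2: Project.
Since ||x|| > R, scale = R/||x|| = 5/8.576104 = 0.583015, proj(x) = scale * x
proj(x) = [-3.555925, -2.476998, -2.493963]
Step 3: Dot product.
a^T * proj(x) = 2*(-3.555925) + 0*(-2.476998) + 4*(-2.493963) = -17.0877


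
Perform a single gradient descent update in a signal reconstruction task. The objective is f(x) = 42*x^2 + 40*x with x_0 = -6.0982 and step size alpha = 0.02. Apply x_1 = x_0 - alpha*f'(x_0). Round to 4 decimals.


We compute the gradient at x_0 and apply the update.
f'(x) = 84*x + 40
f'(-6.0982) = 84*-6.0982 + 40 = -472.2488
x_1 = -6.0982 - 0.02*-472.2488 = 3.3468


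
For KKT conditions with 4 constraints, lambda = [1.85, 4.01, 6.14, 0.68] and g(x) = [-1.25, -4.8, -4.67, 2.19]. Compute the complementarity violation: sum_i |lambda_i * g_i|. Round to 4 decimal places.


KKT complementary slackness check:
lambda_1 * g_1 = 1.85 * -1.25 = -2.3125
lambda_2 * g_2 = 4.01 * -4.8 = -19.248
lambda_3 * g_3 = 6.14 * -4.67 = -28.6738
lambda_4 * g_4 = 0.68 * 2.19 = 1.4892
Total violation = 2.3125 + 19.248 + 28.6738 + 1.4892 = 51.7235


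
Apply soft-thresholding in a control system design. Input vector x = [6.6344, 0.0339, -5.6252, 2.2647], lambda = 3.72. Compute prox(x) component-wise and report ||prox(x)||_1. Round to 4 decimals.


Soft-thresholding with lambda = 3.72:
prox(6.6344) = sign(6.6344)*max(|6.6344| - 3.72, 0) = 2.9144
prox(0.0339) = sign(0.0339)*max(|0.0339| - 3.72, 0) = 0.0
prox(-5.6252) = sign(-5.6252)*max(|-5.6252| - 3.72, 0) = -1.9052
prox(2.2647) = sign(2.2647)*max(|2.2647| - 3.72, 0) = 0.0
prox(x) = [2.9144, 0.0, -1.9052, 0.0]
||prox(x)||_1 = 2.9144 + 0.0 + 1.9052 + 0.0 = 4.8196


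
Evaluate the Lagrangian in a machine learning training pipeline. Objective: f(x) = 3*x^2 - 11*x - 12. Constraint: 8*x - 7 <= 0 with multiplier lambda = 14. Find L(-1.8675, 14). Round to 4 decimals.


Step 1: Evaluate f(x).
f(-1.8675) = 3*(-1.8675)^2 - 11*(-1.8675) - 12 = 19.0052
Step 2: Evaluate g(x).
g(-1.8675) = 8*-1.8675 - 7 = -21.94
Step 3: Compute Lagrangian.
L = 19.0052 + 14*-21.94 = -288.1548


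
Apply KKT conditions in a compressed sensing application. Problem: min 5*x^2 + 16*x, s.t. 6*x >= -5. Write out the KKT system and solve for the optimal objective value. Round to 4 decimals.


Step 1: Try lambda = 0 (constraint inactive).
x_unc = -16/(2*5) = -1.6
Check: 6*-1.6 = -9.6 < -5 -- violated!
Step 2: Constraint must be active: 6*x = -5
x* = -5/6 = -0.8333 (rounded; the exact value -5/6 is used below)
lambda = (2*5*(-5/6) + 16)/6 = 1.2778
Step 3: Compute optimal value.
f(x*) = 5*(-5/6)^2 + 16*(-5/6) = -9.8611


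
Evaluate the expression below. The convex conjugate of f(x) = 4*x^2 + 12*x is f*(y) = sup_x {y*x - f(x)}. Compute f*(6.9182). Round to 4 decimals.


f*(y) = sup_x {y*x - a*x^2 - b*x} = sup_x {(y-b)*x - a*x^2}
FOC: (y - b) - 2a*x = 0 => x* = (y - b)/(2a)
x* = (6.9182 - 12)/(2*4) = -0.6352
f*(6.9182) = (y-b)^2/(4a) = (6.9182 - 12)^2/(4*4)
= 25.8247/16 = 1.614


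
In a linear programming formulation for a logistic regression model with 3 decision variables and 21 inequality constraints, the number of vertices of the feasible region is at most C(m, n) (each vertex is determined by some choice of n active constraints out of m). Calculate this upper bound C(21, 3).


Each vertex corresponds to some choice of n active constraints out of m, so the number of vertices is at most C(m, n) = m! / (n!(m-n)!).
m = 21, n = 3
Numerator: 21 * 20 * 19
Denominator: 3! = 6
C(21, 3) = 1330


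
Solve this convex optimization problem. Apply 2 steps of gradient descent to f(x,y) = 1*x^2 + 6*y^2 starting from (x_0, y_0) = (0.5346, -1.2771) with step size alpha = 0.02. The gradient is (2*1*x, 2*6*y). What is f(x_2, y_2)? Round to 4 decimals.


Gradient descent on f(x,y) = 1*x^2 + 6*y^2.
Starting point: (0.5346, -1.2771), alpha = 0.02
Step 1: grad_x = 2*1*0.5346 = 1.0692, grad_y = 2*6*-1.2771 = -15.3252
  x_1 = 0.5346 - 0.02*1.0692 = 0.5132
  y_1 = -1.2771 - 0.02*-15.3252 = -0.9706
Step 2: grad_x = 2*1*0.5132 = 1.0264, grad_y = 2*6*-0.9706 = -11.6472
  x_2 = 0.5132 - 0.02*1.0264 = 0.4927
  y_2 = -0.9706 - 0.02*-11.6472 = -0.7377
f(0.4927, -0.7377) = 1*0.4927^2 + 6*(-0.7377)^2 = 3.5075


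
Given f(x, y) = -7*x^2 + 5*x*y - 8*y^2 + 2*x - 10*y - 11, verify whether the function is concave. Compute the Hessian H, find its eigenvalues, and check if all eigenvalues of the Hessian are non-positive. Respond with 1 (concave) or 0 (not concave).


The Hessian of f(x,y) = -7*x^2 + 5*x*y - 8*y^2 + 2*x - 10*y - 11 is:
H = [[-14, 5], [5, -16]]
Trace = -14 - 16 = -30
Determinant = -14*-16 - (5)^2 = 199
Discriminant = (-30)^2 - 4*199 = 104.0
Eigenvalues: lambda_1 = -20.099, lambda_2 = -9.901
The function is concave.

1


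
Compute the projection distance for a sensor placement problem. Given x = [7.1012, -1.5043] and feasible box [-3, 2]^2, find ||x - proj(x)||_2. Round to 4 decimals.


Project each component onto [-3, 2].
clip(7.1012) = 2.0, clip(-1.5043) = -1.5043
Projection = [2.0, -1.5043]
Squared diffs: [26.0222, 0.0]
Distance = sqrt(26.0222) = 5.1012


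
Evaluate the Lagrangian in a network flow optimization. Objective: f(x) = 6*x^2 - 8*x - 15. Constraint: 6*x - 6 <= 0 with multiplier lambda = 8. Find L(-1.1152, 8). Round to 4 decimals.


Step 1: Evaluate f(x).
f(-1.1152) = 6*(-1.1152)^2 - 8*(-1.1152) - 15 = 1.3836
Step 2: Evaluate g(x).
g(-1.1152) = 6*-1.1152 - 6 = -12.6912
Step 3: Compute Lagrangian.
L = 1.3836 + 8*-12.6912 = -100.146


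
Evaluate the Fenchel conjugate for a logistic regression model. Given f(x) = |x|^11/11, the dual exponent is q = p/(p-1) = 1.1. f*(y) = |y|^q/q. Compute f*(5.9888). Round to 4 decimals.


The conjugate exponent q satisfies 1/p + 1/q = 1.
p = 11, so q = 11/(11 - 1) = 1.1
|y|^q = 5.9888^1.1 = 7.1627
f*(5.9888) = 7.1627 / 1.1 = 6.5115


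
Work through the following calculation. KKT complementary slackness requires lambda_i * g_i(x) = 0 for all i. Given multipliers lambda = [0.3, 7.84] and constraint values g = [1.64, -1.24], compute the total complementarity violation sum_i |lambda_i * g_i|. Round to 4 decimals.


KKT complementary slackness check:
lambda_1 * g_1 = 0.3 * 1.64 = 0.492
lambda_2 * g_2 = 7.84 * -1.24 = -9.7216
Total violation = 0.492 + 9.7216 = 10.2136


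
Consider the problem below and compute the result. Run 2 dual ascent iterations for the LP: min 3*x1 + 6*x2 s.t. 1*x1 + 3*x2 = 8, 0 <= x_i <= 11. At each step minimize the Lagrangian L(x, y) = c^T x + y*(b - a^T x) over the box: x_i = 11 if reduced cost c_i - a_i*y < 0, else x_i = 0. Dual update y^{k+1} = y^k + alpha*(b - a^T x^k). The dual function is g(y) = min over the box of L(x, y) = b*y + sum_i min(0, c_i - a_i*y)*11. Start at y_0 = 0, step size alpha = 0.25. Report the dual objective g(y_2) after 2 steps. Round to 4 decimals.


Dual ascent for LP: min 3*x1 + 6*x2, 1*x1 + 3*x2 = 8, 0 <= x_i <= 11
Step 1: y^k = 0.0, reduced costs: (3.0, 6.0)
  x^k = (0.0, 0.0), subgradient = b - a^T x = 8.0
  y^{k+1} = 0.0 + 0.25*8.0 = 2.0
Step 2: y^k = 2.0, reduced costs: (1.0, 0.0)
  x^k = (0.0, 0.0), subgradient = b - a^T x = 8.0
  y^{k+1} = 2.0 + 0.25*8.0 = 4.0
Dual objective at y_2 = 4.0: reduced costs (-1.0, -6.0), box minimizer x = (11.0, 11.0)
g(y_2) = b*y + (c1 - a1*y)*x1 + (c2 - a2*y)*x2 = 8*4.0 + (-1.0)*11.0 + (-6.0)*11.0 = 32.0 - 11.0 - 66.0 = -45.0


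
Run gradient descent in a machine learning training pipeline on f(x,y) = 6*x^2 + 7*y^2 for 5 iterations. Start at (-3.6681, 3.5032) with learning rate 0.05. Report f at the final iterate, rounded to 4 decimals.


Gradient descent on f(x,y) = 6*x^2 + 7*y^2.
Starting point: (-3.6681, 3.5032), alpha = 0.05
Step 1: grad_x = 2*6*-3.6681 = -44.0172, grad_y = 2*7*3.5032 = 49.0448
  x_1 = -3.6681 - 0.05*-44.0172 = -1.4672
  y_1 = 3.5032 - 0.05*49.0448 = 1.051
Step 2: grad_x = 2*6*-1.4672 = -17.6069, grad_y = 2*7*1.051 = 14.7134
  x_2 = -1.4672 - 0.05*-17.6069 = -0.5869
  y_2 = 1.051 - 0.05*14.7134 = 0.3153
Step 3: grad_x = 2*6*-0.5869 = -7.0428, grad_y = 2*7*0.3153 = 4.414
  x_3 = -0.5869 - 0.05*-7.0428 = -0.2348
  y_3 = 0.3153 - 0.05*4.414 = 0.0946
Step 4: grad_x = 2*6*-0.2348 = -2.8171, grad_y = 2*7*0.0946 = 1.3242
  x_4 = -0.2348 - 0.05*-2.8171 = -0.0939
  y_4 = 0.0946 - 0.05*1.3242 = 0.0284
Step 5: grad_x = 2*6*-0.0939 = -1.1268, grad_y = 2*7*0.0284 = 0.3973
  x_5 = -0.0939 - 0.05*-1.1268 = -0.0376
  y_5 = 0.0284 - 0.05*0.3973 = 0.0085
f(-0.0376, 0.0085) = 6*(-0.0376)^2 + 7*0.0085^2 = 0.009
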